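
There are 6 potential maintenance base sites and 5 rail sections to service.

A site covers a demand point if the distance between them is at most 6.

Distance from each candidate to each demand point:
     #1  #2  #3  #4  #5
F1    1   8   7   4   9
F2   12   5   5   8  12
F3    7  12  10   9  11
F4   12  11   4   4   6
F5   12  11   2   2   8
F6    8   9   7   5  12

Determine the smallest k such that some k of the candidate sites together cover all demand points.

Coverage sets (demand points within 6 of each site):
  F1: {#1, #4}
  F2: {#2, #3}
  F3: {}
  F4: {#3, #4, #5}
  F5: {#3, #4}
  F6: {#4}
No 2 sites suffice: every size-2 union leaves at least one demand point uncovered.
But {F1, F2, F4} covers everything, so the minimum is 3.

3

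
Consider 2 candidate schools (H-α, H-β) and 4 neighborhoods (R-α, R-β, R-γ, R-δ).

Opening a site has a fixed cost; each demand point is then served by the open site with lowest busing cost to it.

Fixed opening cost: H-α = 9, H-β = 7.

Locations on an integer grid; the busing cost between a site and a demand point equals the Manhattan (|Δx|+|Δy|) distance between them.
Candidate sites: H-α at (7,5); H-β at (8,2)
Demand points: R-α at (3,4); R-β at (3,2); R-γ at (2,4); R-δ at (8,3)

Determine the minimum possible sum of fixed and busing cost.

Open {H-β}: assign each demand point to its cheapest open site.
  R-α→H-β 7, R-β→H-β 5, R-γ→H-β 8, R-δ→H-β 1
  busing cost 21, fixed 7 → total 28.
Compare {H-α}: busing cost 21 + fixed 9 = 30.
Compare {H-α, H-β}: busing cost 17 + fixed 16 = 33.

28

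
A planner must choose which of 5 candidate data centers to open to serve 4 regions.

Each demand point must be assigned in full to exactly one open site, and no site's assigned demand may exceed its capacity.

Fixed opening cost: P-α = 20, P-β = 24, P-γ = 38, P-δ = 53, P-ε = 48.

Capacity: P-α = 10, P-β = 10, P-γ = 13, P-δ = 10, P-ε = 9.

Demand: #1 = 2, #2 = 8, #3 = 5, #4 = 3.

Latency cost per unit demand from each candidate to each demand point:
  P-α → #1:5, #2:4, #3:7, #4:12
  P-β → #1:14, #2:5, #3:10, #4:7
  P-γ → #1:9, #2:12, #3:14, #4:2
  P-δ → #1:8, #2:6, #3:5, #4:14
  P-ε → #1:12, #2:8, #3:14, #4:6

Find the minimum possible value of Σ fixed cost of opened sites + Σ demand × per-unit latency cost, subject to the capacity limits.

157

Open {P-α, P-β}; cheapest assignment that respects the capacities:
  P-α (cap 10, load 10): #1, #2 — cost 2×5 + 8×4 = 42
  P-β (cap 10, load 8): #3, #4 — cost 5×10 + 3×7 = 71
  Shipping 113, fixed 44 → total 157.
  Any other capacity-feasible assignment to {P-α, P-β} ships for at least 113.
Compare {P-α, P-β, P-γ}: its best feasible assignment gives total 173.
Compare {P-α, P-γ}: its best feasible assignment gives total 176.
Every other set of open sites that can feasibly serve all demand totals ≥ 173 even under its best assignment. Minimum: 157.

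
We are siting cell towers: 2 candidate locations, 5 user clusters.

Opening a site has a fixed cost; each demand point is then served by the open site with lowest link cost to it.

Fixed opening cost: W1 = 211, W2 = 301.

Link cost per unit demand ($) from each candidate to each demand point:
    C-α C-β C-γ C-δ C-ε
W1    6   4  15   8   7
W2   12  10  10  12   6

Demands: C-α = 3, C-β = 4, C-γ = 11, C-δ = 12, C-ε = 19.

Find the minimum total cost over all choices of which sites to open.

Open {W1}: assign each demand point to its cheapest open site.
  C-α→W1 3×6=18, C-β→W1 4×4=16, C-γ→W1 11×15=165, C-δ→W1 12×8=96, C-ε→W1 19×7=133
  link cost 428, fixed 211 → total 639.
Compare {W2}: link cost 444 + fixed 301 = 745.
Compare {W1, W2}: link cost 354 + fixed 512 = 866.

639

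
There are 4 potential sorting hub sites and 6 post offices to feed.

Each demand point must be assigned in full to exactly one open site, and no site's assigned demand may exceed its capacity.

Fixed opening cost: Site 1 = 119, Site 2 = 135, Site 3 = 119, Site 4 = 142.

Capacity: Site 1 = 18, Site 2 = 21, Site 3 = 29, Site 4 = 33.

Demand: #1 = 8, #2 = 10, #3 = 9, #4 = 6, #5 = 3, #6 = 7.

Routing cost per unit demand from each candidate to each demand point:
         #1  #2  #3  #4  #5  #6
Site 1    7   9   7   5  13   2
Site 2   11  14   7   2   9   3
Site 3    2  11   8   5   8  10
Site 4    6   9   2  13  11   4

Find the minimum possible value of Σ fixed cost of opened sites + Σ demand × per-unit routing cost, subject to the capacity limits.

467

Open {Site 3, Site 4}; cheapest assignment that respects the capacities:
  Site 3 (cap 29, load 17): #1, #4, #5 — cost 8×2 + 6×5 + 3×8 = 70
  Site 4 (cap 33, load 26): #2, #3, #6 — cost 10×9 + 9×2 + 7×4 = 136
  Shipping 206, fixed 261 → total 467.
  Any other capacity-feasible assignment to {Site 3, Site 4} ships for at least 206.
Compare {Site 1, Site 3}: its best feasible assignment gives total 484.
Compare {Site 2, Site 4}: its best feasible assignment gives total 493.
Every other set of open sites that can feasibly serve all demand totals ≥ 484 even under its best assignment. Minimum: 467.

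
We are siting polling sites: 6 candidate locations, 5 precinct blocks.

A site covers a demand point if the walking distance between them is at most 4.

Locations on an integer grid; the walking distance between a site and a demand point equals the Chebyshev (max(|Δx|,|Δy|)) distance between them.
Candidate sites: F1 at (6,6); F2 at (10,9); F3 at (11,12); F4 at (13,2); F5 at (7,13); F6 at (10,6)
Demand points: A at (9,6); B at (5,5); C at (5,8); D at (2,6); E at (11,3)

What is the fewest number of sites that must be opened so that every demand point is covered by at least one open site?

2

Coverage sets (demand points within 4 of each site):
  F1: {A, B, C, D}
  F2: {A}
  F3: {}
  F4: {A, E}
  F5: {}
  F6: {A, E}
No single site covers all 5 demand points.
But {F1, F4} covers everything, so the minimum is 2.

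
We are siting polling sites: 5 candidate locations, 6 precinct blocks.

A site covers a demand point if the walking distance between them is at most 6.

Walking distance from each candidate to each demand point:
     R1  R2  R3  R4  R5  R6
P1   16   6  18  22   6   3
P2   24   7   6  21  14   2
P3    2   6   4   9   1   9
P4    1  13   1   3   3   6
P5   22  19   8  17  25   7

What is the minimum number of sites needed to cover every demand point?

Coverage sets (demand points within 6 of each site):
  P1: {R2, R5, R6}
  P2: {R3, R6}
  P3: {R1, R2, R3, R5}
  P4: {R1, R3, R4, R5, R6}
  P5: {}
No single site covers all 6 demand points.
But {P1, P4} covers everything, so the minimum is 2.

2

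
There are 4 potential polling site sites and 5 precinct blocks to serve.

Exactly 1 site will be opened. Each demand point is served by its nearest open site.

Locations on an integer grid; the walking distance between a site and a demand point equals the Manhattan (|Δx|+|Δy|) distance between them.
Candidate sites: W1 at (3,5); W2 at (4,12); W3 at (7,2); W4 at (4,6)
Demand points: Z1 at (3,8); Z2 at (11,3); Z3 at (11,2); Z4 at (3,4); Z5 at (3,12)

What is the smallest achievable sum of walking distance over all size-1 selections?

32

Open {W1}.
  Z1→W1 3, Z2→W1 10, Z3→W1 11, Z4→W1 1, Z5→W1 7  ⇒ total 32.
Compare {W4}: total 34.
Compare {W3}: total 39.
No size-1 selection does better; minimum is 32.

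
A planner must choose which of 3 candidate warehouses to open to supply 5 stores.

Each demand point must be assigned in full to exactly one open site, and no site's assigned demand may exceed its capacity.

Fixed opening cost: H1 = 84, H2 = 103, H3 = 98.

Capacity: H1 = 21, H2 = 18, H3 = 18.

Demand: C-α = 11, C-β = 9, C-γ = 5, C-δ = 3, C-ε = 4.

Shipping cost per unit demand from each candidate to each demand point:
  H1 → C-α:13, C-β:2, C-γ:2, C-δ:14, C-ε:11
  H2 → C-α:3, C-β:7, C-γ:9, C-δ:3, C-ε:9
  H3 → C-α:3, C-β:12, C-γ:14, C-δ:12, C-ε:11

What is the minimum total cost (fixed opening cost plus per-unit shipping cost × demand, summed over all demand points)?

293

Open {H1, H2}; cheapest assignment that respects the capacities:
  H1 (cap 21, load 14): C-β, C-γ — cost 9×2 + 5×2 = 28
  H2 (cap 18, load 18): C-α, C-δ, C-ε — cost 11×3 + 3×3 + 4×9 = 78
  Shipping 106, fixed 187 → total 293.
  Any other capacity-feasible assignment to {H1, H2} ships for at least 106.
Compare {H1, H3}: its best feasible assignment gives total 323.
Compare {H1, H2, H3}: its best feasible assignment gives total 391.
Every other set of open sites that can feasibly serve all demand totals ≥ 323 even under its best assignment. Minimum: 293.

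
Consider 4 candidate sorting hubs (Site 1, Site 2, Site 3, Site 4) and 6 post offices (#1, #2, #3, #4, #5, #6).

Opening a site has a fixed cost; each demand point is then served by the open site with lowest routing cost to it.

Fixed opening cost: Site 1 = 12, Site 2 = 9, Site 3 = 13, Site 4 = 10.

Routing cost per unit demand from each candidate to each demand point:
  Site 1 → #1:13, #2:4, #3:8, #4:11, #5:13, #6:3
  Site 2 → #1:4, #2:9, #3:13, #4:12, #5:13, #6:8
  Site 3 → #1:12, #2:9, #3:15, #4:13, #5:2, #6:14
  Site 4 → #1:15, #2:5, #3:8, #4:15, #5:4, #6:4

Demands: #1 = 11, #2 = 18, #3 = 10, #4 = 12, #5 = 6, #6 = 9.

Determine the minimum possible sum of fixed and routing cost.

Open {Site 1, Site 2, Site 3}: assign each demand point to its cheapest open site.
  #1→Site 2 11×4=44, #2→Site 1 18×4=72, #3→Site 1 10×8=80, #4→Site 1 12×11=132, #5→Site 3 6×2=12, #6→Site 1 9×3=27
  routing cost 367, fixed 34 → total 401.
Compare {Site 1, Site 2, Site 4}: routing cost 379 + fixed 31 = 410.
Compare {Site 1, Site 2, Site 3, Site 4}: routing cost 367 + fixed 44 = 411.
Compare {Site 2, Site 4}: routing cost 418 + fixed 19 = 437.
All other subsets cost ≥ 410. Minimum total cost: 401.

401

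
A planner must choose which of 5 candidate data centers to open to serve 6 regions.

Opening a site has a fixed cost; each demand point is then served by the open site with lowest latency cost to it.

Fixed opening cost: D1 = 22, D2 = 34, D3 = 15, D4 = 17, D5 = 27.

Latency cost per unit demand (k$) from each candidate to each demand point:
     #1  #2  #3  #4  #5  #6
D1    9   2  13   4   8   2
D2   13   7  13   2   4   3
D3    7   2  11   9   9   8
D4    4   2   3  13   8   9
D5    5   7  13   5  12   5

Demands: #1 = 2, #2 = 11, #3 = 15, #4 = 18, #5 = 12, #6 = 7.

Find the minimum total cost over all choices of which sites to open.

231

Open {D2, D4}: assign each demand point to its cheapest open site.
  #1→D4 2×4=8, #2→D4 11×2=22, #3→D4 15×3=45, #4→D2 18×2=36, #5→D2 12×4=48, #6→D2 7×3=21
  latency cost 180, fixed 51 → total 231.
Compare {D1, D2, D4}: latency cost 173 + fixed 73 = 246.
Compare {D2, D3, D4}: latency cost 180 + fixed 66 = 246.
Compare {D2, D4, D5}: latency cost 180 + fixed 78 = 258.
All other subsets cost ≥ 246. Minimum total cost: 231.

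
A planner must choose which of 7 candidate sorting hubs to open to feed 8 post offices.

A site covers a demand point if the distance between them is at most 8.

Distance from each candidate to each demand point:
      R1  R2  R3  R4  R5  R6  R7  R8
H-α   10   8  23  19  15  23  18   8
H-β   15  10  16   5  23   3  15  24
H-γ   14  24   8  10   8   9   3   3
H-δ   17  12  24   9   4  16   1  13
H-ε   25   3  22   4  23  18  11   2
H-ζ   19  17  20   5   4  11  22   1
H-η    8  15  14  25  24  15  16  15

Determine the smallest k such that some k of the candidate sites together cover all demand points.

Coverage sets (demand points within 8 of each site):
  H-α: {R2, R8}
  H-β: {R4, R6}
  H-γ: {R3, R5, R7, R8}
  H-δ: {R5, R7}
  H-ε: {R2, R4, R8}
  H-ζ: {R4, R5, R8}
  H-η: {R1}
No 3 sites suffice: every size-3 union leaves at least one demand point uncovered.
But {H-α, H-β, H-γ, H-η} covers everything, so the minimum is 4.

4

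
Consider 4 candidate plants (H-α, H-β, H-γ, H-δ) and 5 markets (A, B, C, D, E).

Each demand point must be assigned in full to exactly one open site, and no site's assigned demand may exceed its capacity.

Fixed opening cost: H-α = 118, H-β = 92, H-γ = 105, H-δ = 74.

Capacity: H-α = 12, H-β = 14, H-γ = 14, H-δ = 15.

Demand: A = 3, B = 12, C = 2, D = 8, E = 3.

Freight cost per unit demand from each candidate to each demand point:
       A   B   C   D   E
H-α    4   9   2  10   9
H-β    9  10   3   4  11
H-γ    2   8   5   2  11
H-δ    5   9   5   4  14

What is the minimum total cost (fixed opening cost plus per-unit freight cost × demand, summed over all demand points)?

Open {H-γ, H-δ}; cheapest assignment that respects the capacities:
  H-γ (cap 14, load 14): A, D, E — cost 3×2 + 8×2 + 3×11 = 55
  H-δ (cap 15, load 14): B, C — cost 12×9 + 2×5 = 118
  Shipping 173, fixed 179 → total 352.
  Any other capacity-feasible assignment to {H-γ, H-δ} ships for at least 173.
Compare {H-β, H-δ}: its best feasible assignment gives total 360.
Compare {H-β, H-γ}: its best feasible assignment gives total 378.
Every other set of open sites that can feasibly serve all demand totals ≥ 360 even under its best assignment. Minimum: 352.

352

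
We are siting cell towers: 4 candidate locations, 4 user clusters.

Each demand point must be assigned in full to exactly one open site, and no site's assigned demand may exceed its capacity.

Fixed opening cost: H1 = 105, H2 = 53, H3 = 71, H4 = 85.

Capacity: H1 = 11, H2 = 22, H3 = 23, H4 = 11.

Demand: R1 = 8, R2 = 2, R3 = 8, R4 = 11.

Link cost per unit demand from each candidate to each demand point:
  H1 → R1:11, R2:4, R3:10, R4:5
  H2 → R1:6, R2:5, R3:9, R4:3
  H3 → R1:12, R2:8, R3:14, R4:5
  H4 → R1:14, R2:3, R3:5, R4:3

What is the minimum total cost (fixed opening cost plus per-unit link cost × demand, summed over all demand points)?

Open {H2, H4}; cheapest assignment that respects the capacities:
  H2 (cap 22, load 19): R1, R4 — cost 8×6 + 11×3 = 81
  H4 (cap 11, load 10): R2, R3 — cost 2×3 + 8×5 = 46
  Shipping 127, fixed 138 → total 265.
  Any other capacity-feasible assignment to {H2, H4} ships for at least 127.
Compare {H2, H3}: its best feasible assignment gives total 309.
Compare {H1, H2}: its best feasible assignment gives total 327.
Every other set of open sites that can feasibly serve all demand totals ≥ 309 even under its best assignment. Minimum: 265.

265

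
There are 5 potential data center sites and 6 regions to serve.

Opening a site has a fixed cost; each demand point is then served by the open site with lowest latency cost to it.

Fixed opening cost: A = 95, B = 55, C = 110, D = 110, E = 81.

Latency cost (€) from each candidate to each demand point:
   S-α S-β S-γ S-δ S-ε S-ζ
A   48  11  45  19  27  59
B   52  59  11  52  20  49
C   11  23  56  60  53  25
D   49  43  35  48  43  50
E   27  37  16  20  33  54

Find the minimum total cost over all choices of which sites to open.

268

Open {E}: assign each demand point to its cheapest open site.
  S-α→E 27, S-β→E 37, S-γ→E 16, S-δ→E 20, S-ε→E 33, S-ζ→E 54
  latency cost 187, fixed 81 → total 268.
Compare {B}: latency cost 243 + fixed 55 = 298.
Compare {B, E}: latency cost 164 + fixed 136 = 300.
Compare {A}: latency cost 209 + fixed 95 = 304.
All other subsets cost ≥ 298. Minimum total cost: 268.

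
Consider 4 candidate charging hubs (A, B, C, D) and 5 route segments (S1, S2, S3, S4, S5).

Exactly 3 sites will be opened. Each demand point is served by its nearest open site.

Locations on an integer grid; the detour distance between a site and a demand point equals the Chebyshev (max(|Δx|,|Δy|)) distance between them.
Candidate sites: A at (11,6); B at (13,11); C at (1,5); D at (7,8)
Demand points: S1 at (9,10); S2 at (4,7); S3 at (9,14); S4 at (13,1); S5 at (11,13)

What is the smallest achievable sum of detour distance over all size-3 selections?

16

Open {A, B, D}.
  S1→D 2, S2→D 3, S3→B 4, S4→A 5, S5→B 2  ⇒ total 16.
Compare {A, B, C}: total 18.
Compare {B, C, D}: total 18.
No size-3 selection does better; minimum is 16.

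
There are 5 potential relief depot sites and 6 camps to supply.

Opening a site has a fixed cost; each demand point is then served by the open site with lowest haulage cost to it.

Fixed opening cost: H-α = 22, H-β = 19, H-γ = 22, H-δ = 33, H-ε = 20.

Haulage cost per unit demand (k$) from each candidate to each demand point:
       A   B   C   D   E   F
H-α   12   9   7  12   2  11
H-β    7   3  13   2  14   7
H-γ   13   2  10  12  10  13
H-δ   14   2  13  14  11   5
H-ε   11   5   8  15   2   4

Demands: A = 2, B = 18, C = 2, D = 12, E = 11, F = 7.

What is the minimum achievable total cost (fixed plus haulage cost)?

Open {H-β, H-ε}: assign each demand point to its cheapest open site.
  A→H-β 2×7=14, B→H-β 18×3=54, C→H-ε 2×8=16, D→H-β 12×2=24, E→H-ε 11×2=22, F→H-ε 7×4=28
  haulage cost 158, fixed 39 → total 197.
Compare {H-β, H-γ, H-ε}: haulage cost 140 + fixed 61 = 201.
Compare {H-β, H-δ, H-ε}: haulage cost 140 + fixed 72 = 212.
Compare {H-α, H-β, H-ε}: haulage cost 156 + fixed 61 = 217.
All other subsets cost ≥ 201. Minimum total cost: 197.

197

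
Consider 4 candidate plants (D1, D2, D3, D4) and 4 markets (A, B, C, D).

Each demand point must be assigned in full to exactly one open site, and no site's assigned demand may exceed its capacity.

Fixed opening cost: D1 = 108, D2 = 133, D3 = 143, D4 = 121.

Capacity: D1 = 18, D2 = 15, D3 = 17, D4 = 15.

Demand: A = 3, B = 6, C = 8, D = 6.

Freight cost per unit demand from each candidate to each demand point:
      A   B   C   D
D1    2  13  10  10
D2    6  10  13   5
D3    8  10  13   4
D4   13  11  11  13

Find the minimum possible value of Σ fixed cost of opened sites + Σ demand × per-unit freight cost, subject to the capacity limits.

Open {D1, D2}; cheapest assignment that respects the capacities:
  D1 (cap 18, load 11): A, C — cost 3×2 + 8×10 = 86
  D2 (cap 15, load 12): B, D — cost 6×10 + 6×5 = 90
  Shipping 176, fixed 241 → total 417.
  Any other capacity-feasible assignment to {D1, D2} ships for at least 176.
Compare {D1, D3}: its best feasible assignment gives total 421.
Compare {D1, D4}: its best feasible assignment gives total 441.
Every other set of open sites that can feasibly serve all demand totals ≥ 421 even under its best assignment. Minimum: 417.

417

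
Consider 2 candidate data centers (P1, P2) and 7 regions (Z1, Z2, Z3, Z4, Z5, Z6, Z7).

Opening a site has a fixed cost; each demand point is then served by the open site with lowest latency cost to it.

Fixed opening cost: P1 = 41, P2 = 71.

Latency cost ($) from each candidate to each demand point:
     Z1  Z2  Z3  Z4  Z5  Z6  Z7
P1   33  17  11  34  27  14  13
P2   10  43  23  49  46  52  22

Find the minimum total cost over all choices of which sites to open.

Open {P1}: assign each demand point to its cheapest open site.
  Z1→P1 33, Z2→P1 17, Z3→P1 11, Z4→P1 34, Z5→P1 27, Z6→P1 14, Z7→P1 13
  latency cost 149, fixed 41 → total 190.
Compare {P1, P2}: latency cost 126 + fixed 112 = 238.
Compare {P2}: latency cost 245 + fixed 71 = 316.

190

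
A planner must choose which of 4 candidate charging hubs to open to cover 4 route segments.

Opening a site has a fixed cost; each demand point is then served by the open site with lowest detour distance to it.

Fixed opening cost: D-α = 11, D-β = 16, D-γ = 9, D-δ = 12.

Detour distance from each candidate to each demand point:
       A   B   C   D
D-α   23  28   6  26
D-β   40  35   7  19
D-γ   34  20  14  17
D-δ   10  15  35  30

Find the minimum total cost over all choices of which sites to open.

77

Open {D-γ, D-δ}: assign each demand point to its cheapest open site.
  A→D-δ 10, B→D-δ 15, C→D-γ 14, D→D-γ 17
  detour distance 56, fixed 21 → total 77.
Compare {D-β, D-δ}: detour distance 51 + fixed 28 = 79.
Compare {D-α, D-δ}: detour distance 57 + fixed 23 = 80.
Compare {D-α, D-γ, D-δ}: detour distance 48 + fixed 32 = 80.
All other subsets cost ≥ 79. Minimum total cost: 77.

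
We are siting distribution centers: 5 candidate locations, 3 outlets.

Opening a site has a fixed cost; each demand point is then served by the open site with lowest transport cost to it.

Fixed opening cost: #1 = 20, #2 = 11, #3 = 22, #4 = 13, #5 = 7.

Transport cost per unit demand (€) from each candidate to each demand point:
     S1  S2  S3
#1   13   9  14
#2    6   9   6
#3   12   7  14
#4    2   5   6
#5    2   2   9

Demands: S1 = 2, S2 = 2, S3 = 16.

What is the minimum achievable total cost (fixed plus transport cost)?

Open {#2, #5}: assign each demand point to its cheapest open site.
  S1→#5 2×2=4, S2→#5 2×2=4, S3→#2 16×6=96
  transport cost 104, fixed 18 → total 122.
Compare {#4}: transport cost 110 + fixed 13 = 123.
Compare {#4, #5}: transport cost 104 + fixed 20 = 124.
Compare {#2, #4}: transport cost 110 + fixed 24 = 134.
All other subsets cost ≥ 123. Minimum total cost: 122.

122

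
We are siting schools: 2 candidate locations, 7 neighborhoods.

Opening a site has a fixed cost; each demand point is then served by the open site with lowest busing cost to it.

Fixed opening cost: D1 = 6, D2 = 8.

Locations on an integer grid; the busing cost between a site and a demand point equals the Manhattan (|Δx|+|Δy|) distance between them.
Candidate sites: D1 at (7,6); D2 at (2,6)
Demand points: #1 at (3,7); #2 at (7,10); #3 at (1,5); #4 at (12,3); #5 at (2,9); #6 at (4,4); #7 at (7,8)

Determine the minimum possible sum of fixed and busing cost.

39

Open {D1, D2}: assign each demand point to its cheapest open site.
  #1→D2 2, #2→D1 4, #3→D2 2, #4→D1 8, #5→D2 3, #6→D2 4, #7→D1 2
  busing cost 25, fixed 14 → total 39.
Compare {D1}: busing cost 39 + fixed 6 = 45.
Compare {D2}: busing cost 40 + fixed 8 = 48.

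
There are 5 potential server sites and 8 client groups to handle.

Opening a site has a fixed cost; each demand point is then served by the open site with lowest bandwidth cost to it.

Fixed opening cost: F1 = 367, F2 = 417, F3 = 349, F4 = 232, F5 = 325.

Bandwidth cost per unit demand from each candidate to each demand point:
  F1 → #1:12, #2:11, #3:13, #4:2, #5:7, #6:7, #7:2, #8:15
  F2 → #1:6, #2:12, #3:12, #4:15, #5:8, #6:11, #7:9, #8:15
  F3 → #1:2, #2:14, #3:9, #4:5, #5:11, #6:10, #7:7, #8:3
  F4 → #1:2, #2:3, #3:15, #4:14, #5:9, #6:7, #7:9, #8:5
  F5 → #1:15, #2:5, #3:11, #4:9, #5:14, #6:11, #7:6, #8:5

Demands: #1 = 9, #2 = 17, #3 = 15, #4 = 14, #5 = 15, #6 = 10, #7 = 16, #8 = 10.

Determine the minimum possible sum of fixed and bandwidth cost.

1121

Open {F4}: assign each demand point to its cheapest open site.
  #1→F4 9×2=18, #2→F4 17×3=51, #3→F4 15×15=225, #4→F4 14×14=196, #5→F4 15×9=135, #6→F4 10×7=70, #7→F4 16×9=144, #8→F4 10×5=50
  bandwidth cost 889, fixed 232 → total 1121.
Compare {F1, F4}: bandwidth cost 549 + fixed 599 = 1148.
Compare {F3, F4}: bandwidth cost 621 + fixed 581 = 1202.
Compare {F3}: bandwidth cost 868 + fixed 349 = 1217.
All other subsets cost ≥ 1148. Minimum total cost: 1121.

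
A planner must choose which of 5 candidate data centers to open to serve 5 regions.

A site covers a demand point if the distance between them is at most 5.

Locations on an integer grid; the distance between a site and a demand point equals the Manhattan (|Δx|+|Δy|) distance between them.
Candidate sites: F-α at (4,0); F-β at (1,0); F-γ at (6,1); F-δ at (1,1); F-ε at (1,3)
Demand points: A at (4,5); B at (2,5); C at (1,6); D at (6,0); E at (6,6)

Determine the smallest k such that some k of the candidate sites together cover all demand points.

Coverage sets (demand points within 5 of each site):
  F-α: {A, D}
  F-β: {D}
  F-γ: {D, E}
  F-δ: {B, C}
  F-ε: {A, B, C}
No single site covers all 5 demand points.
But {F-γ, F-ε} covers everything, so the minimum is 2.

2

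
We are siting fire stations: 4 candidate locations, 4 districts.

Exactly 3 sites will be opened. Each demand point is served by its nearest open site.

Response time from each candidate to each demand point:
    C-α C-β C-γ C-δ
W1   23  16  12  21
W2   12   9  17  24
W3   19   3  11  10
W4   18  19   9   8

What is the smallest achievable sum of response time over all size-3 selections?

32

Open {W2, W3, W4}.
  C-α→W2 12, C-β→W3 3, C-γ→W4 9, C-δ→W4 8  ⇒ total 32.
Compare {W1, W2, W3}: total 36.
Compare {W1, W2, W4}: total 38.
No size-3 selection does better; minimum is 32.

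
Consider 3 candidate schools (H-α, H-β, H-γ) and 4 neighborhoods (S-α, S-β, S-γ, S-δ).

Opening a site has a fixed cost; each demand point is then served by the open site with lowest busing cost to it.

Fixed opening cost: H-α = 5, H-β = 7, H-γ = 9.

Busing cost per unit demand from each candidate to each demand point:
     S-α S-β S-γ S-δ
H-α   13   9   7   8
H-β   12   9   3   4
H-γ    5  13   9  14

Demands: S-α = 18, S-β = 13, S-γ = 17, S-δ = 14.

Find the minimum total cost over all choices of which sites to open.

330

Open {H-β, H-γ}: assign each demand point to its cheapest open site.
  S-α→H-γ 18×5=90, S-β→H-β 13×9=117, S-γ→H-β 17×3=51, S-δ→H-β 14×4=56
  busing cost 314, fixed 16 → total 330.
Compare {H-α, H-β, H-γ}: busing cost 314 + fixed 21 = 335.
Compare {H-β}: busing cost 440 + fixed 7 = 447.
Compare {H-α, H-β}: busing cost 440 + fixed 12 = 452.
All other subsets cost ≥ 335. Minimum total cost: 330.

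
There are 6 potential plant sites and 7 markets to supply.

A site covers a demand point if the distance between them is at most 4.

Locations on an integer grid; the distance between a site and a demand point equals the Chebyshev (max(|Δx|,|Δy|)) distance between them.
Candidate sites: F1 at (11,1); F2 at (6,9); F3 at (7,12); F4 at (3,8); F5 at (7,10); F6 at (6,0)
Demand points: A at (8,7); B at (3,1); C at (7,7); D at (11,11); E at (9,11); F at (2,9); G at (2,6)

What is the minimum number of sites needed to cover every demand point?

3

Coverage sets (demand points within 4 of each site):
  F1: {}
  F2: {A, C, E, F, G}
  F3: {D, E}
  F4: {C, F, G}
  F5: {A, C, D, E}
  F6: {B}
No 2 sites suffice: every size-2 union leaves at least one demand point uncovered.
But {F2, F3, F6} covers everything, so the minimum is 3.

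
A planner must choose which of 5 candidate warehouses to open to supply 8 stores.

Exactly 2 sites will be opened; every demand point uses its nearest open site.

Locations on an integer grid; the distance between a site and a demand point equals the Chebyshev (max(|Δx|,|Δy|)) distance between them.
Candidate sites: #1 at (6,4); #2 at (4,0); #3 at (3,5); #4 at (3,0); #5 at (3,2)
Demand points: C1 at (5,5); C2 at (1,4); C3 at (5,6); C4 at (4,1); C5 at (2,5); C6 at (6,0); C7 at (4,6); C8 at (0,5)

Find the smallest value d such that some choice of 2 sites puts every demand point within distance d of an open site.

Open {#1, #5}.
  Farthest demand point is C5 at distance 3 (to #5); all others are ≤ 3.
With {#2, #3} the worst case is 3.
With {#3, #4} the worst case is 3.
No size-2 selection achieves below 3.

3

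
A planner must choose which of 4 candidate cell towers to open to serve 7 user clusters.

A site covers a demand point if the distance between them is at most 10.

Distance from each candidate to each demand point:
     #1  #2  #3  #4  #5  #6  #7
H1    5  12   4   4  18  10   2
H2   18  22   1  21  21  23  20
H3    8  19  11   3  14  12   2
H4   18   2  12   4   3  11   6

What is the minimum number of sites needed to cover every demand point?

2

Coverage sets (demand points within 10 of each site):
  H1: {#1, #3, #4, #6, #7}
  H2: {#3}
  H3: {#1, #4, #7}
  H4: {#2, #4, #5, #7}
No single site covers all 7 demand points.
But {H1, H4} covers everything, so the minimum is 2.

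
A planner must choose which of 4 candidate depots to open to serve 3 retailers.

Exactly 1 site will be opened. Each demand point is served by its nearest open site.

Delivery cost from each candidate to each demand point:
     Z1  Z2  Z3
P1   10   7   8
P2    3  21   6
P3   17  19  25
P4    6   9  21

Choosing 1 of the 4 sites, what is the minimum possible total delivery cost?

Open {P1}.
  Z1→P1 10, Z2→P1 7, Z3→P1 8  ⇒ total 25.
Compare {P2}: total 30.
Compare {P4}: total 36.
No size-1 selection does better; minimum is 25.

25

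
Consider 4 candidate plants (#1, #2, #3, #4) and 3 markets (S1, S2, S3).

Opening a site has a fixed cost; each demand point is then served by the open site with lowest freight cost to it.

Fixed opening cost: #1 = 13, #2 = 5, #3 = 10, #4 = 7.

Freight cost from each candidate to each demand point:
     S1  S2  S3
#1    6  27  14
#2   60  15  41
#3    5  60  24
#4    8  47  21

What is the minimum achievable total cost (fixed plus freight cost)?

Open {#1, #2}: assign each demand point to its cheapest open site.
  S1→#1 6, S2→#2 15, S3→#1 14
  freight cost 35, fixed 18 → total 53.
Compare {#2, #4}: freight cost 44 + fixed 12 = 56.
Compare {#2, #3}: freight cost 44 + fixed 15 = 59.
Compare {#1}: freight cost 47 + fixed 13 = 60.
All other subsets cost ≥ 56. Minimum total cost: 53.

53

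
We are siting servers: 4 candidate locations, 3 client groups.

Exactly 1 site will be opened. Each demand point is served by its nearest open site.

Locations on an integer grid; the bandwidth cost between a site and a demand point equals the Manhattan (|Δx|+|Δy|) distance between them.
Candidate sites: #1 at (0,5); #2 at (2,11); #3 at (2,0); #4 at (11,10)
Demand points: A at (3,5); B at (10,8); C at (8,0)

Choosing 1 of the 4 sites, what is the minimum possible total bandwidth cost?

Open {#3}.
  A→#3 6, B→#3 16, C→#3 6  ⇒ total 28.
Compare {#1}: total 29.
Compare {#4}: total 29.
No size-1 selection does better; minimum is 28.

28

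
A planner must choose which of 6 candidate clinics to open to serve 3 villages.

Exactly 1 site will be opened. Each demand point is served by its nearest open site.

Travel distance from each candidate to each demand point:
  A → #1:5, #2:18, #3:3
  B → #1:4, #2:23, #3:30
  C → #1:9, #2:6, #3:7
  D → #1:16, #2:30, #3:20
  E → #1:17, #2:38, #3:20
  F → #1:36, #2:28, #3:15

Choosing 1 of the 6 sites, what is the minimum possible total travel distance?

Open {C}.
  #1→C 9, #2→C 6, #3→C 7  ⇒ total 22.
Compare {A}: total 26.
Compare {B}: total 57.
No size-1 selection does better; minimum is 22.

22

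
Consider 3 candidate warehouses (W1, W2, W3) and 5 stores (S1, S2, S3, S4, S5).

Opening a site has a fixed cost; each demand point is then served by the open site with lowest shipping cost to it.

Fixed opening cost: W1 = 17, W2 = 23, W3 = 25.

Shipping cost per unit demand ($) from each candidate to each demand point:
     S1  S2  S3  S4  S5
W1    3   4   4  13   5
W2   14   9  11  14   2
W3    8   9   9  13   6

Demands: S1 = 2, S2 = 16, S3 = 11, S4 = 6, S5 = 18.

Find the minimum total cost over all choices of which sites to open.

Open {W1, W2}: assign each demand point to its cheapest open site.
  S1→W1 2×3=6, S2→W1 16×4=64, S3→W1 11×4=44, S4→W1 6×13=78, S5→W2 18×2=36
  shipping cost 228, fixed 40 → total 268.
Compare {W1, W2, W3}: shipping cost 228 + fixed 65 = 293.
Compare {W1}: shipping cost 282 + fixed 17 = 299.
Compare {W1, W3}: shipping cost 282 + fixed 42 = 324.
All other subsets cost ≥ 293. Minimum total cost: 268.

268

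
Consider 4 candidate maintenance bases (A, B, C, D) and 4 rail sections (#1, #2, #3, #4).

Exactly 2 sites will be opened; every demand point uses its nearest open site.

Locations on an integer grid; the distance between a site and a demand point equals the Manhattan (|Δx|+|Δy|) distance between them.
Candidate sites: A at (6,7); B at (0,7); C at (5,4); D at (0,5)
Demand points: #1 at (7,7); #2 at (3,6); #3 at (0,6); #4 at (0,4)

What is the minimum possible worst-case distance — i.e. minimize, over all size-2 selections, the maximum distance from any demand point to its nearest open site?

4

Open {A, B}.
  Farthest demand point is #2 at distance 4 (to A); all others are ≤ 4.
With {A, D} the worst case is 4.
With {B, C} the worst case is 5.
No size-2 selection achieves below 4.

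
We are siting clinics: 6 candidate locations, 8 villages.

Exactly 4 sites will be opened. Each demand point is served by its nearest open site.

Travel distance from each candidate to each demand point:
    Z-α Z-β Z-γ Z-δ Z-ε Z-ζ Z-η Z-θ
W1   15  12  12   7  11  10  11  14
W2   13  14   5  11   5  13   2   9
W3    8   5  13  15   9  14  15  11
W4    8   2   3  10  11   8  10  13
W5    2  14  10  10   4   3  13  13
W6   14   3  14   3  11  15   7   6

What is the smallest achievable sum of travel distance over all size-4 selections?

Open {W2, W4, W5, W6}.
  Z-α→W5 2, Z-β→W4 2, Z-γ→W4 3, Z-δ→W6 3, Z-ε→W5 4, Z-ζ→W5 3, Z-η→W2 2, Z-θ→W6 6  ⇒ total 25.
Compare {W1, W2, W5, W6}: total 28.
Compare {W2, W3, W5, W6}: total 28.
No size-4 selection does better; minimum is 25.

25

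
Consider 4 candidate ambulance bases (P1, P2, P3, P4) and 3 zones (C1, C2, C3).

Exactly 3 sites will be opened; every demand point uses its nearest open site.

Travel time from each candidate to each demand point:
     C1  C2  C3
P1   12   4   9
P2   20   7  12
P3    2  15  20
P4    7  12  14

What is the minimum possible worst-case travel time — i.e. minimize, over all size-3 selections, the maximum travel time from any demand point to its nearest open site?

9

Open {P1, P2, P3}.
  Farthest demand point is C3 at travel time 9 (to P1); all others are ≤ 9.
With {P1, P2, P4} the worst case is 9.
With {P1, P3, P4} the worst case is 9.
No size-3 selection achieves below 9.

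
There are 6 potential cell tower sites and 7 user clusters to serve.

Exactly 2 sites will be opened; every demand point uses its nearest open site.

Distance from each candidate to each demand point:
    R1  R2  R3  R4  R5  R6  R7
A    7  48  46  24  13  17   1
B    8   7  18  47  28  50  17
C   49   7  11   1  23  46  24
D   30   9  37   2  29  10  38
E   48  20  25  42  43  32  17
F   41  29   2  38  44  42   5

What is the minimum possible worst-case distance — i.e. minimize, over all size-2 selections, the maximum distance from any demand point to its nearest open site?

17

Open {A, C}.
  Farthest demand point is R6 at distance 17 (to A); all others are ≤ 17.
With {A, B} the worst case is 24.
With {A, E} the worst case is 25.
No size-2 selection achieves below 17.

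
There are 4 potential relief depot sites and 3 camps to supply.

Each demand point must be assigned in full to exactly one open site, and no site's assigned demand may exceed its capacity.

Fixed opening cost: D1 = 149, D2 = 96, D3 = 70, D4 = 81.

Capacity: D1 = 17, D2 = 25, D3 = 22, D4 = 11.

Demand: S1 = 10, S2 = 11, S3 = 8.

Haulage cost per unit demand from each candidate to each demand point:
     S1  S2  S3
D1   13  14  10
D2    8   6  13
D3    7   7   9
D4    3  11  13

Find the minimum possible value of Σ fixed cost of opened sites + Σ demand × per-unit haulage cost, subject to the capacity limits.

Open {D3, D4}; cheapest assignment that respects the capacities:
  D3 (cap 22, load 19): S2, S3 — cost 11×7 + 8×9 = 149
  D4 (cap 11, load 10): S1 — cost 10×3 = 30
  Shipping 179, fixed 151 → total 330.
  Any other capacity-feasible assignment to {D3, D4} ships for at least 179.
Compare {D2, D3}: its best feasible assignment gives total 374.
Compare {D2, D4}: its best feasible assignment gives total 377.
Every other set of open sites that can feasibly serve all demand totals ≥ 374 even under its best assignment. Minimum: 330.

330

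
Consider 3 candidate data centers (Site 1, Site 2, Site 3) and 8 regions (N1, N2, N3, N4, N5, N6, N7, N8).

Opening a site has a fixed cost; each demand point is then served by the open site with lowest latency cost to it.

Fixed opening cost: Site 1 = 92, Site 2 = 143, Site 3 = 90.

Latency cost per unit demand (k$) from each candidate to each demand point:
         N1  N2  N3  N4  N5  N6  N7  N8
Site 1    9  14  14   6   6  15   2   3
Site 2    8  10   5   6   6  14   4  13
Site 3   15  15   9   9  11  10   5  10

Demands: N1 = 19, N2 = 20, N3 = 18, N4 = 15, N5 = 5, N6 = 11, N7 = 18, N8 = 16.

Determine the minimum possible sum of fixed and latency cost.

Open {Site 1, Site 2}: assign each demand point to its cheapest open site.
  N1→Site 2 19×8=152, N2→Site 2 20×10=200, N3→Site 2 18×5=90, N4→Site 1 15×6=90, N5→Site 1 5×6=30, N6→Site 2 11×14=154, N7→Site 1 18×2=36, N8→Site 1 16×3=48
  latency cost 800, fixed 235 → total 1035.
Compare {Site 1, Site 2, Site 3}: latency cost 756 + fixed 325 = 1081.
Compare {Site 1, Site 3}: latency cost 927 + fixed 182 = 1109.
Compare {Site 2, Site 3}: latency cost 904 + fixed 233 = 1137.
All other subsets cost ≥ 1081. Minimum total cost: 1035.

1035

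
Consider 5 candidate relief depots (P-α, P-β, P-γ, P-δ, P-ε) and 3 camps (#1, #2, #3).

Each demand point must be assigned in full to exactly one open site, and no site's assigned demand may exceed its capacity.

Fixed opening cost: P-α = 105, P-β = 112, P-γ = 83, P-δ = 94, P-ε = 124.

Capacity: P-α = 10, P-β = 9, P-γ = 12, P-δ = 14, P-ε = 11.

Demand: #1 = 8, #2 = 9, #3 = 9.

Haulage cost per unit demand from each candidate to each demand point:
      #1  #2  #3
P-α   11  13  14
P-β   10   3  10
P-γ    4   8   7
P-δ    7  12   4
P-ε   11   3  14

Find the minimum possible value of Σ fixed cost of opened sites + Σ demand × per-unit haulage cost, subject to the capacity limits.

Open {P-β, P-γ, P-δ}; cheapest assignment that respects the capacities:
  P-β (cap 9, load 9): #2 — cost 9×3 = 27
  P-γ (cap 12, load 8): #1 — cost 8×4 = 32
  P-δ (cap 14, load 9): #3 — cost 9×4 = 36
  Shipping 95, fixed 289 → total 384.
  Any other capacity-feasible assignment to {P-β, P-γ, P-δ} ships for at least 95.
Compare {P-γ, P-δ, P-ε}: its best feasible assignment gives total 396.
Compare {P-α, P-β, P-δ}: its best feasible assignment gives total 462.
Every other set of open sites that can feasibly serve all demand totals ≥ 396 even under its best assignment. Minimum: 384.

384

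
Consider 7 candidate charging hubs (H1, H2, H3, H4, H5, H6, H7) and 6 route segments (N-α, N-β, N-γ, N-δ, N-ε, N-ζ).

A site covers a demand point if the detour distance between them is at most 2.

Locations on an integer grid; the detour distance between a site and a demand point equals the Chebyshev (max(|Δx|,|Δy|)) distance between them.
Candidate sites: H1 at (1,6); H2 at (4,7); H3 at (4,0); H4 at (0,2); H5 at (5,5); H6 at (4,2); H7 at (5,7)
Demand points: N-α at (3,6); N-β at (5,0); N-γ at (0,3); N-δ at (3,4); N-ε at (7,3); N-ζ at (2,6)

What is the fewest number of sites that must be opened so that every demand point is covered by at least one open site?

4

Coverage sets (demand points within 2 of each site):
  H1: {N-α, N-δ, N-ζ}
  H2: {N-α, N-ζ}
  H3: {N-β}
  H4: {N-γ}
  H5: {N-α, N-δ, N-ε}
  H6: {N-β, N-δ}
  H7: {N-α}
No 3 sites suffice: every size-3 union leaves at least one demand point uncovered.
But {H1, H3, H4, H5} covers everything, so the minimum is 4.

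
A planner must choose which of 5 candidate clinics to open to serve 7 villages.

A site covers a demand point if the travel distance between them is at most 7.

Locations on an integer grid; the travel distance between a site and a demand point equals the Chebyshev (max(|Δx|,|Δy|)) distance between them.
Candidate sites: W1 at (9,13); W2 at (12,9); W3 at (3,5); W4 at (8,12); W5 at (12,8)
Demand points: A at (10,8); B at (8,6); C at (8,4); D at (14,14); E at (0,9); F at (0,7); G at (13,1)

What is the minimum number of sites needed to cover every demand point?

Coverage sets (demand points within 7 of each site):
  W1: {A, B, D}
  W2: {A, B, C, D}
  W3: {A, B, C, E, F}
  W4: {A, B, D}
  W5: {A, B, C, D, G}
No single site covers all 7 demand points.
But {W3, W5} covers everything, so the minimum is 2.

2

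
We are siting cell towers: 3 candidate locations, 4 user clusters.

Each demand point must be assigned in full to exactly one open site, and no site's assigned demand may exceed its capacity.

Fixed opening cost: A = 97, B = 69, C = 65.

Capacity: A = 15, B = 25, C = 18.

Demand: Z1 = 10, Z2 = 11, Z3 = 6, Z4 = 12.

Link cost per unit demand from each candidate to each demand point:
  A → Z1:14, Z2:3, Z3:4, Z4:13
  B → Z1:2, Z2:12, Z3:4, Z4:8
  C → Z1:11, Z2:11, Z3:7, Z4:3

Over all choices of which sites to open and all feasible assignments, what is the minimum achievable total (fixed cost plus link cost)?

Open {A, B, C}; cheapest assignment that respects the capacities:
  A (cap 15, load 11): Z2 — cost 11×3 = 33
  B (cap 25, load 16): Z1, Z3 — cost 10×2 + 6×4 = 44
  C (cap 18, load 12): Z4 — cost 12×3 = 36
  Shipping 113, fixed 231 → total 344.
  Any other capacity-feasible assignment to {A, B, C} ships for at least 113.
Compare {B, C}: its best feasible assignment gives total 364.
Every other set of open sites that can feasibly serve all demand totals ≥ 364 even under its best assignment. Minimum: 344.

344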